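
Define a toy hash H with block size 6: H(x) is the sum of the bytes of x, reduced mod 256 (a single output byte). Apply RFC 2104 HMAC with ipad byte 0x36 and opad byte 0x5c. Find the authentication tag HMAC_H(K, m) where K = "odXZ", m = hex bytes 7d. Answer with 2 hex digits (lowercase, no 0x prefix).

9b

Key "odXZ" = 6f 64 58 5a is 4 bytes ≤ B = 6; zero-pad to 6 bytes: K' = 6f 64 58 5a 00 00.
K' ⊕ ipad = 59 52 6e 6c 36 36.  K' ⊕ opad = 33 38 04 06 5c 5c.
Inner input = (K'⊕ipad) ∥ m = 59 52 6e 6c 36 36 ∥ 7d.
Inner hash: sum = 89+82+110+108+54+54+125 = 622; mod 256 = 110 → 6e.
Outer input = (K'⊕opad) ∥ inner = 33 38 04 06 5c 5c ∥ 6e.
Outer hash (tag): sum = 51+56+4+6+92+92+110 = 411; mod 256 = 155 → 9b.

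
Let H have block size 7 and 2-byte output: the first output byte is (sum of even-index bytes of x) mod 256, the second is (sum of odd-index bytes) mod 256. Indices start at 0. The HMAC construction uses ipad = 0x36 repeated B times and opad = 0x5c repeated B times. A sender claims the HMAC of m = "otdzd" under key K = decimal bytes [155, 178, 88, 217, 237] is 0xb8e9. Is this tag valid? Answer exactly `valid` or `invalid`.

Key decimal bytes [155, 178, 88, 217, 237] = 9b b2 58 d9 ed is 5 bytes ≤ B = 7; zero-pad to 7 bytes: K' = 9b b2 58 d9 ed 00 00.
K' ⊕ ipad = ad 84 6e ef db 36 36; K' ⊕ opad = c7 ee 04 85 b1 5c 5c.
Inner hash: even-index sum = 794 mod 256 = 26; odd-index sum = 736 mod 256 = 224 → 1a e0.
Outer hash (recomputed tag): even-index sum = 696 mod 256 = 184; odd-index sum = 489 mod 256 = 233 → b8 e9.
Recomputed tag = b8e9; claimed = b8e9 → match.

valid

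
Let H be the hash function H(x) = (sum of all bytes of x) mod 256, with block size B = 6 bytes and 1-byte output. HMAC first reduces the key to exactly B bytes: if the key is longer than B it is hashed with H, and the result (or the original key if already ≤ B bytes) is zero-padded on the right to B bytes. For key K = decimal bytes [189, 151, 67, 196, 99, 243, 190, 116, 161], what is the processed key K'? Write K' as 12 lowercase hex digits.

840000000000

|K| = 9 > B = 6, so first hash the key.
H(K): sum = 189+151+67+196+99+243+190+116+161 = 1412; mod 256 = 132 → 84.
Zero-pad H(K) = 84 to 6 bytes: K' = 84 00 00 00 00 00.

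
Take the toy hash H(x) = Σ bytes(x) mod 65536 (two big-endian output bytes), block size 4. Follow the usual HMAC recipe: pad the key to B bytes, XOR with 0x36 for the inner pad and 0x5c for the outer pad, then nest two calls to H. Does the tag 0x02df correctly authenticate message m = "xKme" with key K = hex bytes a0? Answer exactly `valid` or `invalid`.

valid

Key hex bytes a0 is 1 byte ≤ B = 4; zero-pad to 4 bytes: K' = a0 00 00 00.
K' ⊕ ipad = 96 36 36 36; K' ⊕ opad = fc 5c 5c 5c.
Inner hash: sum = 150+54+54+54+120+75+109+101 = 717 → 02 cd.
Outer hash (recomputed tag): sum = 252+92+92+92+2+205 = 735 → 02 df.
Recomputed tag = 02df; claimed = 02df → match.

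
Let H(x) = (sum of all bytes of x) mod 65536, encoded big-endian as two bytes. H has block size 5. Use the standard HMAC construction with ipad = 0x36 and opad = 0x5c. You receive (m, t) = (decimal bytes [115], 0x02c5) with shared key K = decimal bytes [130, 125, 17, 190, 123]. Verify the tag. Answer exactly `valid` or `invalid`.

valid

Key decimal bytes [130, 125, 17, 190, 123] = 82 7d 11 be 7b is exactly B = 5 bytes: K' = 82 7d 11 be 7b.
K' ⊕ ipad = b4 4b 27 88 4d; K' ⊕ opad = de 21 4d e2 27.
Inner hash: sum = 180+75+39+136+77+115 = 622 → 02 6e.
Outer hash (recomputed tag): sum = 222+33+77+226+39+2+110 = 709 → 02 c5.
Recomputed tag = 02c5; claimed = 02c5 → match.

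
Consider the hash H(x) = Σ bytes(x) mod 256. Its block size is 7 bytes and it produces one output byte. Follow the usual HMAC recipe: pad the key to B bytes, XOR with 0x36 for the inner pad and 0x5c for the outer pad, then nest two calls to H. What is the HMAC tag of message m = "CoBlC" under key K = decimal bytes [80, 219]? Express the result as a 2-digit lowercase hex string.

63

Key decimal bytes [80, 219] = 50 db is 2 bytes ≤ B = 7; zero-pad to 7 bytes: K' = 50 db 00 00 00 00 00.
K' ⊕ ipad = 66 ed 36 36 36 36 36.  K' ⊕ opad = 0c 87 5c 5c 5c 5c 5c.
Inner input = (K'⊕ipad) ∥ m = 66 ed 36 36 36 36 36 ∥ 43 6f 42 6c 43.
Inner hash: sum = 102+237+54+54+54+54+54+67+111+66+108+67 = 1028; mod 256 = 4 → 04.
Outer input = (K'⊕opad) ∥ inner = 0c 87 5c 5c 5c 5c 5c ∥ 04.
Outer hash (tag): sum = 12+135+92+92+92+92+92+4 = 611; mod 256 = 99 → 63.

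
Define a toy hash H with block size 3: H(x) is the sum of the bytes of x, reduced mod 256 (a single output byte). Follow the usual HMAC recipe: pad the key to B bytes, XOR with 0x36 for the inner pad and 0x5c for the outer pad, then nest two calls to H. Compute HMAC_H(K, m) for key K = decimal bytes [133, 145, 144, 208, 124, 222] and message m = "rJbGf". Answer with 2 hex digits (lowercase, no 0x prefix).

61

Key decimal bytes [133, 145, 144, 208, 124, 222] = 85 91 90 d0 7c de is 6 bytes > B = 3, so hash it first: H(key) = d0, then zero-pad to 3 bytes: K' = d0 00 00.
K' ⊕ ipad = e6 36 36.  K' ⊕ opad = 8c 5c 5c.
Inner input = (K'⊕ipad) ∥ m = e6 36 36 ∥ 72 4a 62 47 66.
Inner hash: sum = 230+54+54+114+74+98+71+102 = 797; mod 256 = 29 → 1d.
Outer input = (K'⊕opad) ∥ inner = 8c 5c 5c ∥ 1d.
Outer hash (tag): sum = 140+92+92+29 = 353; mod 256 = 97 → 61.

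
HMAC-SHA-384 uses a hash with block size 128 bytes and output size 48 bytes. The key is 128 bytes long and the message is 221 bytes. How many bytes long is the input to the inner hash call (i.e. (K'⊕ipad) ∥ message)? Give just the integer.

Key is 128 ≤ 128 bytes, zero-padded: |K'| = 128.
Inner input = (K'⊕ipad) ∥ m → 128 + 221 = 349 bytes.

349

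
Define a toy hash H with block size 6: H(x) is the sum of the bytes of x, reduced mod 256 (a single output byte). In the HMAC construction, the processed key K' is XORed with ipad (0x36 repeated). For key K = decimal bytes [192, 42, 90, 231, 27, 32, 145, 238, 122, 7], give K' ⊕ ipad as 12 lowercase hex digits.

503636363636

Key decimal bytes [192, 42, 90, 231, 27, 32, 145, 238, 122, 7] = c0 2a 5a e7 1b 20 91 ee 7a 07 is 10 bytes > B = 6, so hash it first: H(key) = 66, then zero-pad to 6 bytes: K' = 66 00 00 00 00 00.
XOR each byte with 0x36: 66⊕36=50, 00⊕36=36, 00⊕36=36, 00⊕36=36, 00⊕36=36, 00⊕36=36.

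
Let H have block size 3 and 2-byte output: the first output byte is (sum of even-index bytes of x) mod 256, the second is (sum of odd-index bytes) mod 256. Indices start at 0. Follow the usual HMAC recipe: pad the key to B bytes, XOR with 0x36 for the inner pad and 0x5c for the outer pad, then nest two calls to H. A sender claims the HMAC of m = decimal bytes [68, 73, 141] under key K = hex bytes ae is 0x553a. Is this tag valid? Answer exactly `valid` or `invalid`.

Key hex bytes ae is 1 byte ≤ B = 3; zero-pad to 3 bytes: K' = ae 00 00.
K' ⊕ ipad = 98 36 36; K' ⊕ opad = f2 5c 5c.
Inner hash: even-index sum = 279 mod 256 = 23; odd-index sum = 263 mod 256 = 7 → 17 07.
Outer hash (recomputed tag): even-index sum = 341 mod 256 = 85; odd-index sum = 115 mod 256 = 115 → 55 73.
Recomputed tag = 5573; claimed = 553a → mismatch.

invalid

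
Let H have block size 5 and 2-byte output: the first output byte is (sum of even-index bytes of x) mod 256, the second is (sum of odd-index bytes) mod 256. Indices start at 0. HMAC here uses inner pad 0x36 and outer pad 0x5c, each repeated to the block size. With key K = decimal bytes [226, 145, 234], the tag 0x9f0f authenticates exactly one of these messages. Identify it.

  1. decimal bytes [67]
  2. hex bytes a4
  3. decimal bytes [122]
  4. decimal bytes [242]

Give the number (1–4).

4

Key decimal bytes [226, 145, 234] = e2 91 ea is 3 bytes ≤ B = 5; zero-pad to 5 bytes: K' = e2 91 ea 00 00.
K' ⊕ ipad = d4 a7 dc 36 36; K' ⊕ opad = be cd b6 5c 5c.
m1: inner = H(d4 a7 dc 36 36 43) = e6 20; tag = H(be cd b6 5c 5c e6 20) = f00f
m2: inner = H(d4 a7 dc 36 36 a4) = e6 81; tag = H(be cd b6 5c 5c e6 81) = 510f
m3: inner = H(d4 a7 dc 36 36 7a) = e6 57; tag = H(be cd b6 5c 5c e6 57) = 270f
m4: inner = H(d4 a7 dc 36 36 f2) = e6 cf; tag = H(be cd b6 5c 5c e6 cf) = 9f0f ← matches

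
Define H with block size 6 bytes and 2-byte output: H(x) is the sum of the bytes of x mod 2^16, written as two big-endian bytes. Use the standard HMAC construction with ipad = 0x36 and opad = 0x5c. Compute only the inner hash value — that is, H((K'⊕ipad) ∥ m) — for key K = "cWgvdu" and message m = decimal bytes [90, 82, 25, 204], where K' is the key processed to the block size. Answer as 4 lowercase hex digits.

Key "cWgvdu" = 63 57 67 76 64 75 is exactly B = 6 bytes: K' = 63 57 67 76 64 75.
K' ⊕ ipad = 55 61 51 40 52 43.
Inner input = 55 61 51 40 52 43 ∥ 5a 52 19 cc.
Inner hash: sum = 85+97+81+64+82+67+90+82+25+204 = 877 → 03 6d.

036d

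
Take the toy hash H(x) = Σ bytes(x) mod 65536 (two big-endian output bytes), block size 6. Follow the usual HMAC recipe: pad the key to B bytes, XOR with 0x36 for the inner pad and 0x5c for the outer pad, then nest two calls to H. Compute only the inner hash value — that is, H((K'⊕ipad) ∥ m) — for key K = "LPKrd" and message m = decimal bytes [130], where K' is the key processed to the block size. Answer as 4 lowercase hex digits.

02ab

Key "LPKrd" = 4c 50 4b 72 64 is 5 bytes ≤ B = 6; zero-pad to 6 bytes: K' = 4c 50 4b 72 64 00.
K' ⊕ ipad = 7a 66 7d 44 52 36.
Inner input = 7a 66 7d 44 52 36 ∥ 82.
Inner hash: sum = 122+102+125+68+82+54+130 = 683 → 02 ab.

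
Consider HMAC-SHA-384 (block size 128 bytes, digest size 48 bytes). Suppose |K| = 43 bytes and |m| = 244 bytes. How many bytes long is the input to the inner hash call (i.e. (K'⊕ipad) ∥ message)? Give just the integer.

372

Key is 43 ≤ 128 bytes, zero-padded: |K'| = 128.
Inner input = (K'⊕ipad) ∥ m → 128 + 244 = 372 bytes.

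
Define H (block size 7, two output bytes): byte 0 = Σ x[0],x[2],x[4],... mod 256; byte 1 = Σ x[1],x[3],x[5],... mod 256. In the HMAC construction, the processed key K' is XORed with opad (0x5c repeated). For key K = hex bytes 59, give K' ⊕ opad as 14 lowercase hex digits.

Key hex bytes 59 is 1 byte ≤ B = 7; zero-pad to 7 bytes: K' = 59 00 00 00 00 00 00.
XOR each byte with 0x5c: 59⊕5c=05, 00⊕5c=5c, 00⊕5c=5c, 00⊕5c=5c, 00⊕5c=5c, 00⊕5c=5c, 00⊕5c=5c.

055c5c5c5c5c5c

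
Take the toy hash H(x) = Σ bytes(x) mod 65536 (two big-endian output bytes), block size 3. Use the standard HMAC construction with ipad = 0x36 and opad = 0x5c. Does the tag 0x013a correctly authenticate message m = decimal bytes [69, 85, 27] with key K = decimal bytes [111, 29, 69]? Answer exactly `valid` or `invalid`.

Key decimal bytes [111, 29, 69] = 6f 1d 45 is exactly B = 3 bytes: K' = 6f 1d 45.
K' ⊕ ipad = 59 2b 73; K' ⊕ opad = 33 41 19.
Inner hash: sum = 89+43+115+69+85+27 = 428 → 01 ac.
Outer hash (recomputed tag): sum = 51+65+25+1+172 = 314 → 01 3a.
Recomputed tag = 013a; claimed = 013a → match.

valid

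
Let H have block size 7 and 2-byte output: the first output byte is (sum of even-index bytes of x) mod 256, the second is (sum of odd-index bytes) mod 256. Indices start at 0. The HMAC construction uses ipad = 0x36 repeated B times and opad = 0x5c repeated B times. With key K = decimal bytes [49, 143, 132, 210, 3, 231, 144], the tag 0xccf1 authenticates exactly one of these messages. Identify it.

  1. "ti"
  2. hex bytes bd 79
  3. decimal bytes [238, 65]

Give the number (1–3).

3

Key decimal bytes [49, 143, 132, 210, 3, 231, 144] = 31 8f 84 d2 03 e7 90 is exactly B = 7 bytes: K' = 31 8f 84 d2 03 e7 90.
K' ⊕ ipad = 07 b9 b2 e4 35 d1 a6; K' ⊕ opad = 6d d3 d8 8e 5f bb cc.
m1: inner = H(07 b9 b2 e4 35 d1 a6 74 69) = fd e2; tag = H(6d d3 d8 8e 5f bb cc fd e2) = 5219
m2: inner = H(07 b9 b2 e4 35 d1 a6 bd 79) = 0d 2b; tag = H(6d d3 d8 8e 5f bb cc 0d 2b) = 9b29
m3: inner = H(07 b9 b2 e4 35 d1 a6 ee 41) = d5 5c; tag = H(6d d3 d8 8e 5f bb cc d5 5c) = ccf1 ← matches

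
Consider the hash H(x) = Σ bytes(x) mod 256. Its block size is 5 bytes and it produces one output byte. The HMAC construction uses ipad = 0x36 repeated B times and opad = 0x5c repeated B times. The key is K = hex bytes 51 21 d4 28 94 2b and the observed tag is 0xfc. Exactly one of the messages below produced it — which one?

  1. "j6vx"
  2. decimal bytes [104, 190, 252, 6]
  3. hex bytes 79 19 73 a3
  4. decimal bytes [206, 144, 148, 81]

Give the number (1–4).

Key hex bytes 51 21 d4 28 94 2b is 6 bytes > B = 5, so hash it first: H(key) = 2d, then zero-pad to 5 bytes: K' = 2d 00 00 00 00.
K' ⊕ ipad = 1b 36 36 36 36; K' ⊕ opad = 71 5c 5c 5c 5c.
m1: inner = H(1b 36 36 36 36 6a 36 76 78) = 81; tag = H(71 5c 5c 5c 5c 81) = 62
m2: inner = H(1b 36 36 36 36 68 be fc 06) = 1b; tag = H(71 5c 5c 5c 5c 1b) = fc ← matches
m3: inner = H(1b 36 36 36 36 79 19 73 a3) = 9b; tag = H(71 5c 5c 5c 5c 9b) = 7c
m4: inner = H(1b 36 36 36 36 ce 90 94 51) = 36; tag = H(71 5c 5c 5c 5c 36) = 17

2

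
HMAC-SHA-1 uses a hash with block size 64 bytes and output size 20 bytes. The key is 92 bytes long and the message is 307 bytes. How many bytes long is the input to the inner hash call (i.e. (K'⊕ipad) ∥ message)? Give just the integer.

371

Key is 92 > 64 bytes, so it is hashed to 20 bytes then zero-padded to 64: |K'| = 64.
Inner input = (K'⊕ipad) ∥ m → 64 + 307 = 371 bytes.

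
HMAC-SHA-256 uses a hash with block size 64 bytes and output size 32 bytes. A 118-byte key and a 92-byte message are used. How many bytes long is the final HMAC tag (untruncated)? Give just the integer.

32

The tag is one SHA-256 digest: 32 bytes.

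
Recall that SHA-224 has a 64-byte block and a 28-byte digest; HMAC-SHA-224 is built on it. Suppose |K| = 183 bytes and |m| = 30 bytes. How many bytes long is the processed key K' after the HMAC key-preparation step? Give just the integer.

Key is 183 > 64 bytes, so it is hashed to 28 bytes then zero-padded to 64: |K'| = 64.

64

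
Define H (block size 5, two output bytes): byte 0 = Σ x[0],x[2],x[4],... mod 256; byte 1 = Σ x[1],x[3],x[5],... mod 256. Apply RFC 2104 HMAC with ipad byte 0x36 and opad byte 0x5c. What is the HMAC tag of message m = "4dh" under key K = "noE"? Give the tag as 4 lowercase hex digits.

d2f4

Key "noE" = 6e 6f 45 is 3 bytes ≤ B = 5; zero-pad to 5 bytes: K' = 6e 6f 45 00 00.
K' ⊕ ipad = 58 59 73 36 36.  K' ⊕ opad = 32 33 19 5c 5c.
Inner input = (K'⊕ipad) ∥ m = 58 59 73 36 36 ∥ 34 64 68.
Inner hash: even-index sum = 357 mod 256 = 101; odd-index sum = 299 mod 256 = 43 → 65 2b.
Outer input = (K'⊕opad) ∥ inner = 32 33 19 5c 5c ∥ 65 2b.
Outer hash (tag): even-index sum = 210 mod 256 = 210; odd-index sum = 244 mod 256 = 244 → d2 f4.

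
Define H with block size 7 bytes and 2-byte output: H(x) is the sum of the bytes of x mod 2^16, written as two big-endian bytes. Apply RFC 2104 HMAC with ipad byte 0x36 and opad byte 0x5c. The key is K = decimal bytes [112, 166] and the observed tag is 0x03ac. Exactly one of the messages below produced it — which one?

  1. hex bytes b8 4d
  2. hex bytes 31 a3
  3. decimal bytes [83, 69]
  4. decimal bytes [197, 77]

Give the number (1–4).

2

Key decimal bytes [112, 166] = 70 a6 is 2 bytes ≤ B = 7; zero-pad to 7 bytes: K' = 70 a6 00 00 00 00 00.
K' ⊕ ipad = 46 90 36 36 36 36 36; K' ⊕ opad = 2c fa 5c 5c 5c 5c 5c.
m1: inner = H(46 90 36 36 36 36 36 b8 4d) = 02 e9; tag = H(2c fa 5c 5c 5c 5c 5c 02 e9) = 03dd
m2: inner = H(46 90 36 36 36 36 36 31 a3) = 02 b8; tag = H(2c fa 5c 5c 5c 5c 5c 02 b8) = 03ac ← matches
m3: inner = H(46 90 36 36 36 36 36 53 45) = 02 7c; tag = H(2c fa 5c 5c 5c 5c 5c 02 7c) = 0370
m4: inner = H(46 90 36 36 36 36 36 c5 4d) = 02 f6; tag = H(2c fa 5c 5c 5c 5c 5c 02 f6) = 03ea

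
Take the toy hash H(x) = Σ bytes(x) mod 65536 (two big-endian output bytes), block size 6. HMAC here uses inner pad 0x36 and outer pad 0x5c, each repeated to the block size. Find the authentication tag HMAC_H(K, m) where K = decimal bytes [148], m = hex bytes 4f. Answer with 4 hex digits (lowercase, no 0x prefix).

0394

Key decimal bytes [148] = 94 is 1 byte ≤ B = 6; zero-pad to 6 bytes: K' = 94 00 00 00 00 00.
K' ⊕ ipad = a2 36 36 36 36 36.  K' ⊕ opad = c8 5c 5c 5c 5c 5c.
Inner input = (K'⊕ipad) ∥ m = a2 36 36 36 36 36 ∥ 4f.
Inner hash: sum = 162+54+54+54+54+54+79 = 511 → 01 ff.
Outer input = (K'⊕opad) ∥ inner = c8 5c 5c 5c 5c 5c ∥ 01 ff.
Outer hash (tag): sum = 200+92+92+92+92+92+1+255 = 916 → 03 94.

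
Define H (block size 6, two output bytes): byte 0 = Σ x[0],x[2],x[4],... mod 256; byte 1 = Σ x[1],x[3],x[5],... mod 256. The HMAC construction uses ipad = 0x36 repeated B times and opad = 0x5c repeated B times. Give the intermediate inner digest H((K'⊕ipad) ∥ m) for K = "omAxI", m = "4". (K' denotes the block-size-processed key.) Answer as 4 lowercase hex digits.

83df

Key "omAxI" = 6f 6d 41 78 49 is 5 bytes ≤ B = 6; zero-pad to 6 bytes: K' = 6f 6d 41 78 49 00.
K' ⊕ ipad = 59 5b 77 4e 7f 36.
Inner input = 59 5b 77 4e 7f 36 ∥ 34.
Inner hash: even-index sum = 387 mod 256 = 131; odd-index sum = 223 mod 256 = 223 → 83 df.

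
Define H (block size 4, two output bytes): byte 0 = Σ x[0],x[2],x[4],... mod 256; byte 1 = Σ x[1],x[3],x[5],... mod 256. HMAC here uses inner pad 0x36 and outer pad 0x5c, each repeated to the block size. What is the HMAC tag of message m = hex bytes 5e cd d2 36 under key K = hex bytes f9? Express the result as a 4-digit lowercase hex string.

Key hex bytes f9 is 1 byte ≤ B = 4; zero-pad to 4 bytes: K' = f9 00 00 00.
K' ⊕ ipad = cf 36 36 36.  K' ⊕ opad = a5 5c 5c 5c.
Inner input = (K'⊕ipad) ∥ m = cf 36 36 36 ∥ 5e cd d2 36.
Inner hash: even-index sum = 565 mod 256 = 53; odd-index sum = 367 mod 256 = 111 → 35 6f.
Outer input = (K'⊕opad) ∥ inner = a5 5c 5c 5c ∥ 35 6f.
Outer hash (tag): even-index sum = 310 mod 256 = 54; odd-index sum = 295 mod 256 = 39 → 36 27.

3627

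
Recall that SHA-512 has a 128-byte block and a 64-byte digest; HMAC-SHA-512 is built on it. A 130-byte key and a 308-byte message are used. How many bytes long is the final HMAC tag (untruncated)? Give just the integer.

The tag is one SHA-512 digest: 64 bytes.

64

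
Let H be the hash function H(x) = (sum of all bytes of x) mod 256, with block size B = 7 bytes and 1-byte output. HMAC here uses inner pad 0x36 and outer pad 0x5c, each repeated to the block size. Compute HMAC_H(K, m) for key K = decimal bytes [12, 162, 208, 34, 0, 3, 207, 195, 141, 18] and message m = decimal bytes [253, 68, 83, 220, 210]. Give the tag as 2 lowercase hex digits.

18

Key decimal bytes [12, 162, 208, 34, 0, 3, 207, 195, 141, 18] = 0c a2 d0 22 00 03 cf c3 8d 12 is 10 bytes > B = 7, so hash it first: H(key) = d4, then zero-pad to 7 bytes: K' = d4 00 00 00 00 00 00.
K' ⊕ ipad = e2 36 36 36 36 36 36.  K' ⊕ opad = 88 5c 5c 5c 5c 5c 5c.
Inner input = (K'⊕ipad) ∥ m = e2 36 36 36 36 36 36 ∥ fd 44 53 dc d2.
Inner hash: sum = 226+54+54+54+54+54+54+253+68+83+220+210 = 1384; mod 256 = 104 → 68.
Outer input = (K'⊕opad) ∥ inner = 88 5c 5c 5c 5c 5c 5c ∥ 68.
Outer hash (tag): sum = 136+92+92+92+92+92+92+104 = 792; mod 256 = 24 → 18.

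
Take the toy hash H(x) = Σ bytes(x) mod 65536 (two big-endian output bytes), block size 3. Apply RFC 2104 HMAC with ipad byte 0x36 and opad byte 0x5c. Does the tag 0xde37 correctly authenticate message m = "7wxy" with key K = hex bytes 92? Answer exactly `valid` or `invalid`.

Key hex bytes 92 is 1 byte ≤ B = 3; zero-pad to 3 bytes: K' = 92 00 00.
K' ⊕ ipad = a4 36 36; K' ⊕ opad = ce 5c 5c.
Inner hash: sum = 164+54+54+55+119+120+121 = 687 → 02 af.
Outer hash (recomputed tag): sum = 206+92+92+2+175 = 567 → 02 37.
Recomputed tag = 0237; claimed = de37 → mismatch.

invalid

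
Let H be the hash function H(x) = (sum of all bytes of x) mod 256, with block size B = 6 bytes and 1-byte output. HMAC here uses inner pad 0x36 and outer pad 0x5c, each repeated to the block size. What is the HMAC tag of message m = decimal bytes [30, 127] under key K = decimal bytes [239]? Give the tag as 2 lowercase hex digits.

Key decimal bytes [239] = ef is 1 byte ≤ B = 6; zero-pad to 6 bytes: K' = ef 00 00 00 00 00.
K' ⊕ ipad = d9 36 36 36 36 36.  K' ⊕ opad = b3 5c 5c 5c 5c 5c.
Inner input = (K'⊕ipad) ∥ m = d9 36 36 36 36 36 ∥ 1e 7f.
Inner hash: sum = 217+54+54+54+54+54+30+127 = 644; mod 256 = 132 → 84.
Outer input = (K'⊕opad) ∥ inner = b3 5c 5c 5c 5c 5c ∥ 84.
Outer hash (tag): sum = 179+92+92+92+92+92+132 = 771; mod 256 = 3 → 03.

03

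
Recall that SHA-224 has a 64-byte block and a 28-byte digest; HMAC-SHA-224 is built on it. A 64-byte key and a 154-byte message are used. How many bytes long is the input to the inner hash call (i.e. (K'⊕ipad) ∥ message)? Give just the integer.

218

Key is 64 ≤ 64 bytes, zero-padded: |K'| = 64.
Inner input = (K'⊕ipad) ∥ m → 64 + 154 = 218 bytes.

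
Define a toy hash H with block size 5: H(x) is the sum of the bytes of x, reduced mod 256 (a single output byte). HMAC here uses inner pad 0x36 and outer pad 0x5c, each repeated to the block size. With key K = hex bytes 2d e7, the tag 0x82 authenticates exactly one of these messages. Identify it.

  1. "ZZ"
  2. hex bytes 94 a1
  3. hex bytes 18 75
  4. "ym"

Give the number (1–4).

Key hex bytes 2d e7 is 2 bytes ≤ B = 5; zero-pad to 5 bytes: K' = 2d e7 00 00 00.
K' ⊕ ipad = 1b d1 36 36 36; K' ⊕ opad = 71 bb 5c 5c 5c.
m1: inner = H(1b d1 36 36 36 5a 5a) = 42; tag = H(71 bb 5c 5c 5c 42) = 82 ← matches
m2: inner = H(1b d1 36 36 36 94 a1) = c3; tag = H(71 bb 5c 5c 5c c3) = 03
m3: inner = H(1b d1 36 36 36 18 75) = 1b; tag = H(71 bb 5c 5c 5c 1b) = 5b
m4: inner = H(1b d1 36 36 36 79 6d) = 74; tag = H(71 bb 5c 5c 5c 74) = b4

1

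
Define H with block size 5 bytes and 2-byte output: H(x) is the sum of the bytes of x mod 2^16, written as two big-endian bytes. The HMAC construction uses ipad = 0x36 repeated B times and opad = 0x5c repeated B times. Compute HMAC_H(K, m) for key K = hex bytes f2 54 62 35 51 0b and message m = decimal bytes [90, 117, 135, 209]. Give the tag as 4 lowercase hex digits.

01e6

Key hex bytes f2 54 62 35 51 0b is 6 bytes > B = 5, so hash it first: H(key) = 02 39, then zero-pad to 5 bytes: K' = 02 39 00 00 00.
K' ⊕ ipad = 34 0f 36 36 36.  K' ⊕ opad = 5e 65 5c 5c 5c.
Inner input = (K'⊕ipad) ∥ m = 34 0f 36 36 36 ∥ 5a 75 87 d1.
Inner hash: sum = 52+15+54+54+54+90+117+135+209 = 780 → 03 0c.
Outer input = (K'⊕opad) ∥ inner = 5e 65 5c 5c 5c ∥ 03 0c.
Outer hash (tag): sum = 94+101+92+92+92+3+12 = 486 → 01 e6.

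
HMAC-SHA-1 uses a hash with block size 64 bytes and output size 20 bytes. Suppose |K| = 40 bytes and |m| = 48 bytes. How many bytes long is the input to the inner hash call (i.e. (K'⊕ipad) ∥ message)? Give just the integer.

Key is 40 ≤ 64 bytes, zero-padded: |K'| = 64.
Inner input = (K'⊕ipad) ∥ m → 64 + 48 = 112 bytes.

112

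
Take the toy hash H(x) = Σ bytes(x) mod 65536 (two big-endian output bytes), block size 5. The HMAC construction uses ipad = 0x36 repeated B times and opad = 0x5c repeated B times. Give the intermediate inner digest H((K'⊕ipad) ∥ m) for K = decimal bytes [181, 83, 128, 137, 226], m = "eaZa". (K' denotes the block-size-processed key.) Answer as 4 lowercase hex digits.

04b2

Key decimal bytes [181, 83, 128, 137, 226] = b5 53 80 89 e2 is exactly B = 5 bytes: K' = b5 53 80 89 e2.
K' ⊕ ipad = 83 65 b6 bf d4.
Inner input = 83 65 b6 bf d4 ∥ 65 61 5a 61.
Inner hash: sum = 131+101+182+191+212+101+97+90+97 = 1202 → 04 b2.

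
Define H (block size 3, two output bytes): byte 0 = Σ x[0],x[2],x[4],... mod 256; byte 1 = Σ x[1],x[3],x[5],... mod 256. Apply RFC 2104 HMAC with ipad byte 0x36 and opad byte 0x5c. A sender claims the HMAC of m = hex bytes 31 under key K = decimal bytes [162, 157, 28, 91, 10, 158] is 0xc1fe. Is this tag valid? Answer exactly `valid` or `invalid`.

valid

Key decimal bytes [162, 157, 28, 91, 10, 158] = a2 9d 1c 5b 0a 9e is 6 bytes > B = 3, so hash it first: H(key) = c8 96, then zero-pad to 3 bytes: K' = c8 96 00.
K' ⊕ ipad = fe a0 36; K' ⊕ opad = 94 ca 5c.
Inner hash: even-index sum = 308 mod 256 = 52; odd-index sum = 209 mod 256 = 209 → 34 d1.
Outer hash (recomputed tag): even-index sum = 449 mod 256 = 193; odd-index sum = 254 mod 256 = 254 → c1 fe.
Recomputed tag = c1fe; claimed = c1fe → match.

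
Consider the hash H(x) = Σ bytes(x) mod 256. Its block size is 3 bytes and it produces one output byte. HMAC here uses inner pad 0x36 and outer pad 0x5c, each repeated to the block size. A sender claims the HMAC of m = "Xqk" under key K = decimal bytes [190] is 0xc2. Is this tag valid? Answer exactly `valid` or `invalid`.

valid

Key decimal bytes [190] = be is 1 byte ≤ B = 3; zero-pad to 3 bytes: K' = be 00 00.
K' ⊕ ipad = 88 36 36; K' ⊕ opad = e2 5c 5c.
Inner hash: sum = 136+54+54+88+113+107 = 552; mod 256 = 40 → 28.
Outer hash (recomputed tag): sum = 226+92+92+40 = 450; mod 256 = 194 → c2.
Recomputed tag = c2; claimed = c2 → match.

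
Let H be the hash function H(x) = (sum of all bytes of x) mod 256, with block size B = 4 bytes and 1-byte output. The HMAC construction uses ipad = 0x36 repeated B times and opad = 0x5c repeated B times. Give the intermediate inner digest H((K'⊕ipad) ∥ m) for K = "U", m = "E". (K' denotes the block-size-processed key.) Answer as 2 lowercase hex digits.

4a

Key "U" = 55 is 1 byte ≤ B = 4; zero-pad to 4 bytes: K' = 55 00 00 00.
K' ⊕ ipad = 63 36 36 36.
Inner input = 63 36 36 36 ∥ 45.
Inner hash: sum = 99+54+54+54+69 = 330; mod 256 = 74 → 4a.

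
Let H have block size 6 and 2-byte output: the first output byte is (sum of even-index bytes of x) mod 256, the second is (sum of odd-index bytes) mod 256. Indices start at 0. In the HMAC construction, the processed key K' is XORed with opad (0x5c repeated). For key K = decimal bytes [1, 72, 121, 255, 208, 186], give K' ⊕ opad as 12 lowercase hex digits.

5d1425a38ce6

Key decimal bytes [1, 72, 121, 255, 208, 186] = 01 48 79 ff d0 ba is exactly B = 6 bytes: K' = 01 48 79 ff d0 ba.
XOR each byte with 0x5c: 01⊕5c=5d, 48⊕5c=14, 79⊕5c=25, ff⊕5c=a3, d0⊕5c=8c, ba⊕5c=e6.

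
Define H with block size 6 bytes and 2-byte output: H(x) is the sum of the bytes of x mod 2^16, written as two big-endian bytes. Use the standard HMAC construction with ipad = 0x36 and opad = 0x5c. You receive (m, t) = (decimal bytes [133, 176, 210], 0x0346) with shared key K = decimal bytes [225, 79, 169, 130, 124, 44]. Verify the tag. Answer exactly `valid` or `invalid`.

Key decimal bytes [225, 79, 169, 130, 124, 44] = e1 4f a9 82 7c 2c is exactly B = 6 bytes: K' = e1 4f a9 82 7c 2c.
K' ⊕ ipad = d7 79 9f b4 4a 1a; K' ⊕ opad = bd 13 f5 de 20 70.
Inner hash: sum = 215+121+159+180+74+26+133+176+210 = 1294 → 05 0e.
Outer hash (recomputed tag): sum = 189+19+245+222+32+112+5+14 = 838 → 03 46.
Recomputed tag = 0346; claimed = 0346 → match.

valid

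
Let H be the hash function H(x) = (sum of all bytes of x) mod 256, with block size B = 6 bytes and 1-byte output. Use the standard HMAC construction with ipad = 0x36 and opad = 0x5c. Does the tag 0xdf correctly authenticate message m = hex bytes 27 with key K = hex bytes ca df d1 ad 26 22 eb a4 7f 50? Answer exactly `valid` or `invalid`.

Key hex bytes ca df d1 ad 26 22 eb a4 7f 50 is 10 bytes > B = 6, so hash it first: H(key) = cd, then zero-pad to 6 bytes: K' = cd 00 00 00 00 00.
K' ⊕ ipad = fb 36 36 36 36 36; K' ⊕ opad = 91 5c 5c 5c 5c 5c.
Inner hash: sum = 251+54+54+54+54+54+39 = 560; mod 256 = 48 → 30.
Outer hash (recomputed tag): sum = 145+92+92+92+92+92+48 = 653; mod 256 = 141 → 8d.
Recomputed tag = 8d; claimed = df → mismatch.

invalid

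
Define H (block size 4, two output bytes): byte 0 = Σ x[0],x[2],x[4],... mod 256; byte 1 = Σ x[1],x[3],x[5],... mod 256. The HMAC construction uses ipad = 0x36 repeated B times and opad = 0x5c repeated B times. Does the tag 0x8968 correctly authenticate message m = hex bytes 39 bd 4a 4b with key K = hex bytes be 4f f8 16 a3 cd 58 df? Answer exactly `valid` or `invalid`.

invalid

Key hex bytes be 4f f8 16 a3 cd 58 df is 8 bytes > B = 4, so hash it first: H(key) = b1 11, then zero-pad to 4 bytes: K' = b1 11 00 00.
K' ⊕ ipad = 87 27 36 36; K' ⊕ opad = ed 4d 5c 5c.
Inner hash: even-index sum = 320 mod 256 = 64; odd-index sum = 357 mod 256 = 101 → 40 65.
Outer hash (recomputed tag): even-index sum = 393 mod 256 = 137; odd-index sum = 270 mod 256 = 14 → 89 0e.
Recomputed tag = 890e; claimed = 8968 → mismatch.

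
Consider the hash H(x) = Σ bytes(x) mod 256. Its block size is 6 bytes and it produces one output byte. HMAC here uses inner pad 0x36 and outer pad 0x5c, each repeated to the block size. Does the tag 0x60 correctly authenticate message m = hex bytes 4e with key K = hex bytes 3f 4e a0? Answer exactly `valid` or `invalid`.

Key hex bytes 3f 4e a0 is 3 bytes ≤ B = 6; zero-pad to 6 bytes: K' = 3f 4e a0 00 00 00.
K' ⊕ ipad = 09 78 96 36 36 36; K' ⊕ opad = 63 12 fc 5c 5c 5c.
Inner hash: sum = 9+120+150+54+54+54+78 = 519; mod 256 = 7 → 07.
Outer hash (recomputed tag): sum = 99+18+252+92+92+92+7 = 652; mod 256 = 140 → 8c.
Recomputed tag = 8c; claimed = 60 → mismatch.

invalid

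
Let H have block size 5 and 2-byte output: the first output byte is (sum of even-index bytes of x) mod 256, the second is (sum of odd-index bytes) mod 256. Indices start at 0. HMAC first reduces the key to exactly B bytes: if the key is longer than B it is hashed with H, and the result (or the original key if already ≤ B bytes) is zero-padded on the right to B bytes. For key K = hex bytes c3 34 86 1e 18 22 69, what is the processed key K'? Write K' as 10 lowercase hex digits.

ca74000000

|K| = 7 > B = 5, so first hash the key.
H(K): even-index sum = 458 mod 256 = 202; odd-index sum = 116 mod 256 = 116 → ca 74.
Zero-pad H(K) = ca 74 to 5 bytes: K' = ca 74 00 00 00.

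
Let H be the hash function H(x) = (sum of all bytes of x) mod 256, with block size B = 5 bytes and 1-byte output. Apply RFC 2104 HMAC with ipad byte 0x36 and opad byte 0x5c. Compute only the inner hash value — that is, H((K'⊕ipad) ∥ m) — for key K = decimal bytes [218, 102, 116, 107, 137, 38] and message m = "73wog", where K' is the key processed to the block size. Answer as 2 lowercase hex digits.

87

Key decimal bytes [218, 102, 116, 107, 137, 38] = da 66 74 6b 89 26 is 6 bytes > B = 5, so hash it first: H(key) = ce, then zero-pad to 5 bytes: K' = ce 00 00 00 00.
K' ⊕ ipad = f8 36 36 36 36.
Inner input = f8 36 36 36 36 ∥ 37 33 77 6f 67.
Inner hash: sum = 248+54+54+54+54+55+51+119+111+103 = 903; mod 256 = 135 → 87.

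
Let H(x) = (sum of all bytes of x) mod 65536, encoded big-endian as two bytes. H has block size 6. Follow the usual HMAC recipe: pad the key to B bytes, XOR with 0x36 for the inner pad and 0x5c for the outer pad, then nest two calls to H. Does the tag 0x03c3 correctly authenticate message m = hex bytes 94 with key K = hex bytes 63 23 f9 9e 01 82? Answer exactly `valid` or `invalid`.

Key hex bytes 63 23 f9 9e 01 82 is exactly B = 6 bytes: K' = 63 23 f9 9e 01 82.
K' ⊕ ipad = 55 15 cf a8 37 b4; K' ⊕ opad = 3f 7f a5 c2 5d de.
Inner hash: sum = 85+21+207+168+55+180+148 = 864 → 03 60.
Outer hash (recomputed tag): sum = 63+127+165+194+93+222+3+96 = 963 → 03 c3.
Recomputed tag = 03c3; claimed = 03c3 → match.

valid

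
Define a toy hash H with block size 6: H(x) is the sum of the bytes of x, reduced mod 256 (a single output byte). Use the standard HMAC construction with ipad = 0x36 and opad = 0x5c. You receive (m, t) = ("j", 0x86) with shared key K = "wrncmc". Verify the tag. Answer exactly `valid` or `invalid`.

valid

Key "wrncmc" = 77 72 6e 63 6d 63 is exactly B = 6 bytes: K' = 77 72 6e 63 6d 63.
K' ⊕ ipad = 41 44 58 55 5b 55; K' ⊕ opad = 2b 2e 32 3f 31 3f.
Inner hash: sum = 65+68+88+85+91+85+106 = 588; mod 256 = 76 → 4c.
Outer hash (recomputed tag): sum = 43+46+50+63+49+63+76 = 390; mod 256 = 134 → 86.
Recomputed tag = 86; claimed = 86 → match.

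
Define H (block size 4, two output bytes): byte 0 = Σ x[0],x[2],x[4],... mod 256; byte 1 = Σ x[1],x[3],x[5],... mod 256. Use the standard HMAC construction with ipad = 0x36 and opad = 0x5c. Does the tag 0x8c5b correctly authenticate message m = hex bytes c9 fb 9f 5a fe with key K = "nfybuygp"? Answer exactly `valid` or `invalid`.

Key "nfybuygp" = 6e 66 79 62 75 79 67 70 is 8 bytes > B = 4, so hash it first: H(key) = c3 b1, then zero-pad to 4 bytes: K' = c3 b1 00 00.
K' ⊕ ipad = f5 87 36 36; K' ⊕ opad = 9f ed 5c 5c.
Inner hash: even-index sum = 913 mod 256 = 145; odd-index sum = 530 mod 256 = 18 → 91 12.
Outer hash (recomputed tag): even-index sum = 396 mod 256 = 140; odd-index sum = 347 mod 256 = 91 → 8c 5b.
Recomputed tag = 8c5b; claimed = 8c5b → match.

valid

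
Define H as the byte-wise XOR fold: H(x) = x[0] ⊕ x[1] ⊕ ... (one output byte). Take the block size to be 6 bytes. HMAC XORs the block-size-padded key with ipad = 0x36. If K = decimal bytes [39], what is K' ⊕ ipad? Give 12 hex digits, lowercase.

Key decimal bytes [39] = 27 is 1 byte ≤ B = 6; zero-pad to 6 bytes: K' = 27 00 00 00 00 00.
XOR each byte with 0x36: 27⊕36=11, 00⊕36=36, 00⊕36=36, 00⊕36=36, 00⊕36=36, 00⊕36=36.

113636363636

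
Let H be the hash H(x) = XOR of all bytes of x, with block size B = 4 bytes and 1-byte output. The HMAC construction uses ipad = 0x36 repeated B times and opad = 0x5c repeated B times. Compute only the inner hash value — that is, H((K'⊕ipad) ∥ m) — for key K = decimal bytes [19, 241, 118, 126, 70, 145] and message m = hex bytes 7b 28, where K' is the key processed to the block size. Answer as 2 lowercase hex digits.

Key decimal bytes [19, 241, 118, 126, 70, 145] = 13 f1 76 7e 46 91 is 6 bytes > B = 4, so hash it first: H(key) = 3d, then zero-pad to 4 bytes: K' = 3d 00 00 00.
K' ⊕ ipad = 0b 36 36 36.
Inner input = 0b 36 36 36 ∥ 7b 28.
Inner hash: XOR 0b⊕36⊕36⊕36⊕7b⊕28 = 6e.

6e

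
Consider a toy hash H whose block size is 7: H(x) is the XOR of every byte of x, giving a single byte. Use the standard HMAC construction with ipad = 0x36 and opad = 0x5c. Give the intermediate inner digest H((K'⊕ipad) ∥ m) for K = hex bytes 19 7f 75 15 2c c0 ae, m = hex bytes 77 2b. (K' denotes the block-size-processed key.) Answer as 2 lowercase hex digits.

2e

Key hex bytes 19 7f 75 15 2c c0 ae is exactly B = 7 bytes: K' = 19 7f 75 15 2c c0 ae.
K' ⊕ ipad = 2f 49 43 23 1a f6 98.
Inner input = 2f 49 43 23 1a f6 98 ∥ 77 2b.
Inner hash: XOR 2f⊕49⊕43⊕23⊕1a⊕f6⊕98⊕77⊕2b = 2e.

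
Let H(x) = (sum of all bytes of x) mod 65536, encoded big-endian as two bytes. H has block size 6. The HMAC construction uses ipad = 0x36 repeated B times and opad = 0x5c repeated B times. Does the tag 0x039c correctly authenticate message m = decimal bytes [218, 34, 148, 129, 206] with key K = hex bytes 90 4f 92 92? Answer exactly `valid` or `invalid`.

Key hex bytes 90 4f 92 92 is 4 bytes ≤ B = 6; zero-pad to 6 bytes: K' = 90 4f 92 92 00 00.
K' ⊕ ipad = a6 79 a4 a4 36 36; K' ⊕ opad = cc 13 ce ce 5c 5c.
Inner hash: sum = 166+121+164+164+54+54+218+34+148+129+206 = 1458 → 05 b2.
Outer hash (recomputed tag): sum = 204+19+206+206+92+92+5+178 = 1002 → 03 ea.
Recomputed tag = 03ea; claimed = 039c → mismatch.

invalid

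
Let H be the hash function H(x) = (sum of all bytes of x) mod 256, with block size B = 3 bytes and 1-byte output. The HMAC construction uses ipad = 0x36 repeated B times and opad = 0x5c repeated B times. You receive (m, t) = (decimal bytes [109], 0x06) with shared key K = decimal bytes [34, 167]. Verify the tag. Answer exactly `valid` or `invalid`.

invalid

Key decimal bytes [34, 167] = 22 a7 is 2 bytes ≤ B = 3; zero-pad to 3 bytes: K' = 22 a7 00.
K' ⊕ ipad = 14 91 36; K' ⊕ opad = 7e fb 5c.
Inner hash: sum = 20+145+54+109 = 328; mod 256 = 72 → 48.
Outer hash (recomputed tag): sum = 126+251+92+72 = 541; mod 256 = 29 → 1d.
Recomputed tag = 1d; claimed = 06 → mismatch.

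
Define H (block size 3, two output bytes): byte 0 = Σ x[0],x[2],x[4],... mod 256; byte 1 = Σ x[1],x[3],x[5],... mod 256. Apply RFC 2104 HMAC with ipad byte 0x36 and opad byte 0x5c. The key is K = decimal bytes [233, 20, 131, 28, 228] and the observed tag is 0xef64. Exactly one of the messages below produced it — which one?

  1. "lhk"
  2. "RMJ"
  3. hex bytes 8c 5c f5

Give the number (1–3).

3

Key decimal bytes [233, 20, 131, 28, 228] = e9 14 83 1c e4 is 5 bytes > B = 3, so hash it first: H(key) = 50 30, then zero-pad to 3 bytes: K' = 50 30 00.
K' ⊕ ipad = 66 06 36; K' ⊕ opad = 0c 6c 5c.
m1: inner = H(66 06 36 6c 68 6b) = 04 dd; tag = H(0c 6c 5c 04 dd) = 4570
m2: inner = H(66 06 36 52 4d 4a) = e9 a2; tag = H(0c 6c 5c e9 a2) = 0a55
m3: inner = H(66 06 36 8c 5c f5) = f8 87; tag = H(0c 6c 5c f8 87) = ef64 ← matches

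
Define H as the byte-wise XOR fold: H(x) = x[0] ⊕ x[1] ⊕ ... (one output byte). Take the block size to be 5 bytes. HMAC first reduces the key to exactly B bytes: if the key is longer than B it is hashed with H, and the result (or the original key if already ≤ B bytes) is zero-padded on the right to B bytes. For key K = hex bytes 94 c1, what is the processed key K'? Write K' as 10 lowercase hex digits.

Key hex bytes 94 c1 is 2 bytes ≤ B = 5; zero-pad to 5 bytes: K' = 94 c1 00 00 00.

94c1000000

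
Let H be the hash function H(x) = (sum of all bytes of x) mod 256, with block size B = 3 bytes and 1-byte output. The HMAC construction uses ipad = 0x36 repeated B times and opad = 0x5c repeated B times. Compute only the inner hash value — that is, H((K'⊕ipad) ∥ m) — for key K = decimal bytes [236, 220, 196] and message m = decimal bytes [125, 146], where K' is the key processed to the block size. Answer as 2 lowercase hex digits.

c5

Key decimal bytes [236, 220, 196] = ec dc c4 is exactly B = 3 bytes: K' = ec dc c4.
K' ⊕ ipad = da ea f2.
Inner input = da ea f2 ∥ 7d 92.
Inner hash: sum = 218+234+242+125+146 = 965; mod 256 = 197 → c5.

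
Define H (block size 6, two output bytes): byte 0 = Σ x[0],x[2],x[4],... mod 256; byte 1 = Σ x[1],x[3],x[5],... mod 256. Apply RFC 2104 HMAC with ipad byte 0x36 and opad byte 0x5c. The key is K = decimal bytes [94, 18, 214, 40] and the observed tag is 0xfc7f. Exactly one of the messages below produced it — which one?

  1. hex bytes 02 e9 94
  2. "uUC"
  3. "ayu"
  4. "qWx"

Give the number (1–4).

Key decimal bytes [94, 18, 214, 40] = 5e 12 d6 28 is 4 bytes ≤ B = 6; zero-pad to 6 bytes: K' = 5e 12 d6 28 00 00.
K' ⊕ ipad = 68 24 e0 1e 36 36; K' ⊕ opad = 02 4e 8a 74 5c 5c.
m1: inner = H(68 24 e0 1e 36 36 02 e9 94) = 14 61; tag = H(02 4e 8a 74 5c 5c 14 61) = fc7f ← matches
m2: inner = H(68 24 e0 1e 36 36 75 55 43) = 36 cd; tag = H(02 4e 8a 74 5c 5c 36 cd) = 1eeb
m3: inner = H(68 24 e0 1e 36 36 61 79 75) = 54 f1; tag = H(02 4e 8a 74 5c 5c 54 f1) = 3c0f
m4: inner = H(68 24 e0 1e 36 36 71 57 78) = 67 cf; tag = H(02 4e 8a 74 5c 5c 67 cf) = 4fed

1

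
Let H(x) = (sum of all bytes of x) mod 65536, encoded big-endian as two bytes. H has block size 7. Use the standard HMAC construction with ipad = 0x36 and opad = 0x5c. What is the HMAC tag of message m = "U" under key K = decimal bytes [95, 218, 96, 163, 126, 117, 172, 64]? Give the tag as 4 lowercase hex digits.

Key decimal bytes [95, 218, 96, 163, 126, 117, 172, 64] = 5f da 60 a3 7e 75 ac 40 is 8 bytes > B = 7, so hash it first: H(key) = 04 1b, then zero-pad to 7 bytes: K' = 04 1b 00 00 00 00 00.
K' ⊕ ipad = 32 2d 36 36 36 36 36.  K' ⊕ opad = 58 47 5c 5c 5c 5c 5c.
Inner input = (K'⊕ipad) ∥ m = 32 2d 36 36 36 36 36 ∥ 55.
Inner hash: sum = 50+45+54+54+54+54+54+85 = 450 → 01 c2.
Outer input = (K'⊕opad) ∥ inner = 58 47 5c 5c 5c 5c 5c ∥ 01 c2.
Outer hash (tag): sum = 88+71+92+92+92+92+92+1+194 = 814 → 03 2e.

032e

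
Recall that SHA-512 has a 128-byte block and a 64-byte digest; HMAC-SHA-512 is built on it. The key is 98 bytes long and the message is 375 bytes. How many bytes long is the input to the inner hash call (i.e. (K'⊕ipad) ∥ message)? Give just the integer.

Key is 98 ≤ 128 bytes, zero-padded: |K'| = 128.
Inner input = (K'⊕ipad) ∥ m → 128 + 375 = 503 bytes.

503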